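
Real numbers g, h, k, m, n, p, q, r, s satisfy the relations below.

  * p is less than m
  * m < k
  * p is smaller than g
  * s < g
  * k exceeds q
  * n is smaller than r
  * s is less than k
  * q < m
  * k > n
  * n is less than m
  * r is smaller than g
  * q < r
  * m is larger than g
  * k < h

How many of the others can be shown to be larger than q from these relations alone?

5

From q the given relations immediately reach r, m, k.
From those, g, h — 5 in total.
No other element is forced above q by the given relations, so the count is 5.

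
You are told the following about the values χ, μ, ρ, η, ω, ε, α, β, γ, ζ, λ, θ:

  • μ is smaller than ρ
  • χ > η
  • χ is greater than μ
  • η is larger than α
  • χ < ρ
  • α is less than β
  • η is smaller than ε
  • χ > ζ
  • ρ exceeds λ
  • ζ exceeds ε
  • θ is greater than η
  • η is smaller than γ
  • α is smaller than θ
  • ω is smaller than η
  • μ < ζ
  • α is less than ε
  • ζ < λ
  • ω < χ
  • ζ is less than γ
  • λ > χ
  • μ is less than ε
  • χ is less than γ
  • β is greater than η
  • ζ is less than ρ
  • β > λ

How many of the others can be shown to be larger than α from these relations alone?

Directly above α: η, ε, θ, β.
One step further: ζ, χ, γ (7 so far).
One step further: λ, ρ (9 so far).
Nothing else is reachable above α; 9 in all.

9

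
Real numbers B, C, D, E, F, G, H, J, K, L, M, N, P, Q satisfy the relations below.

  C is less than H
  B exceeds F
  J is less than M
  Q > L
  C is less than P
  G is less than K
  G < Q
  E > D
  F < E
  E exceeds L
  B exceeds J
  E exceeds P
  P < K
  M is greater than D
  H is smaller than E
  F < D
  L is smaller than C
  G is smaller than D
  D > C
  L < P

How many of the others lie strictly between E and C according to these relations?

3

The relations place C below E. An element lies strictly between them when it is forced above C and also forced below E.
Above C: {D, H, M, P, K}. Below E: {F, G, L, D, H, P}.
Intersection: {D, H, P} — 3.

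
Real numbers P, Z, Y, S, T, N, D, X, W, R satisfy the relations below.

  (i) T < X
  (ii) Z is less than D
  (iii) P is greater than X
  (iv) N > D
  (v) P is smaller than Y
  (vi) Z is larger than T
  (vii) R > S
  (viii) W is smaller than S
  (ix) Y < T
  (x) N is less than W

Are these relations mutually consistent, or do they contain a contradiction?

Chaining the given relations yields X < P < Y < T, so X < T. But one relation states T < X. These cannot both hold.

inconsistent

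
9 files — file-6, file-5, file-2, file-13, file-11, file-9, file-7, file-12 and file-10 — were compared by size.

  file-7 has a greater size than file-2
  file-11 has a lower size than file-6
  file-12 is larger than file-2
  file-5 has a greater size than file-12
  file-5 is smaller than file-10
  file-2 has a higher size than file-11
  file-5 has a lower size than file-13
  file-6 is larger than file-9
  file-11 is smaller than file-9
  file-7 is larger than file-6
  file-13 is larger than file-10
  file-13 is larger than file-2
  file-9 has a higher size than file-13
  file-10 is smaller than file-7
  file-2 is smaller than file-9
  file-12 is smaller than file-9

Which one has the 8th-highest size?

file-2

The consecutive relations fix a unique order: file-11 < file-2 < file-12 < file-5 < file-10 < file-13 < file-9 < file-6 < file-7.
Counting 8 from the largest end gives file-2.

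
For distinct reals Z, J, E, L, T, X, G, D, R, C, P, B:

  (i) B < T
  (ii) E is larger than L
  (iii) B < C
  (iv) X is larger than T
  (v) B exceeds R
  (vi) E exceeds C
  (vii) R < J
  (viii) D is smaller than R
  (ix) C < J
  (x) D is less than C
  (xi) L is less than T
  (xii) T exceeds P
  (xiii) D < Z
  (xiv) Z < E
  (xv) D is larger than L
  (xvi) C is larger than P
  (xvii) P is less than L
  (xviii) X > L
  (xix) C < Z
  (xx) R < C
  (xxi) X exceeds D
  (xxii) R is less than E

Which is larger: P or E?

E

P < L < D < R < B < C < Z < E, by transitivity through L, D, R, B, C, Z.
So P < E; E is the larger of the two.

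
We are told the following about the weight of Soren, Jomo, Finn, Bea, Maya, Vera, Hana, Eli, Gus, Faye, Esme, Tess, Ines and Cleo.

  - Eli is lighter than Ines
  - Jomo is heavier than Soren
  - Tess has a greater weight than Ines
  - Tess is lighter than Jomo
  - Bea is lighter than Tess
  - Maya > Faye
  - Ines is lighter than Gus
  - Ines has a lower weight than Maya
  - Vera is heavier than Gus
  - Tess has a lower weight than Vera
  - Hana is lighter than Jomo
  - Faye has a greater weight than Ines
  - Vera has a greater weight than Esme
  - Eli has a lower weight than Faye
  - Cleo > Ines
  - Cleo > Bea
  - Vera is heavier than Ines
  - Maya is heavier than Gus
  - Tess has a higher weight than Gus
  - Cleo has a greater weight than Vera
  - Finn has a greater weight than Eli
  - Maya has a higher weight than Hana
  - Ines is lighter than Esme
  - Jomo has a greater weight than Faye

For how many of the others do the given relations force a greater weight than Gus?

The elements the relations force above Gus are Tess, Jomo, Vera, Maya, Cleo — no chain reaches any other.
That is 5.

5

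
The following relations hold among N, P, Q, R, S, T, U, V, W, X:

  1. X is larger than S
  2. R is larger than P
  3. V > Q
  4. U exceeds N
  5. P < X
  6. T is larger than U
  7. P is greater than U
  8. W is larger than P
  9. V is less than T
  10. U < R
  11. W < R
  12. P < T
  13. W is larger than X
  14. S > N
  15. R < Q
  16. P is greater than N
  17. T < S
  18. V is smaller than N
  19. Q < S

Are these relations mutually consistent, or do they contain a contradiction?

inconsistent

We have R < Q stated directly, yet also Q < V < N < U < P < T < S < X < W < R by chaining the others — so Q < R. Contradiction.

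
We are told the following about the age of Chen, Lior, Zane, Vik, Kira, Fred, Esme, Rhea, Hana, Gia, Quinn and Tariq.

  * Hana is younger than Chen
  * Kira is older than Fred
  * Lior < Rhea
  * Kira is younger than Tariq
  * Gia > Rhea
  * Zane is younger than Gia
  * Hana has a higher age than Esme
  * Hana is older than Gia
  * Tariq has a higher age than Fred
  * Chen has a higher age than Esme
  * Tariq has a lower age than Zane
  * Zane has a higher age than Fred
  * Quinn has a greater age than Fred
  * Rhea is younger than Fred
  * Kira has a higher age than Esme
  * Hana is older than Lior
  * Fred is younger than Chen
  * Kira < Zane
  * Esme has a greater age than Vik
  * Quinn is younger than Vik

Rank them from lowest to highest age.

Each adjacent pair is fixed by a given relation: Lior < Rhea; Rhea < Fred; Fred < Quinn; Quinn < Vik; Vik < Esme; Esme < Kira; Kira < Tariq; Tariq < Zane; Zane < Gia; Gia < Hana; Hana < Chen. Chaining them end to end gives the full order.

Lior < Rhea < Fred < Quinn < Vik < Esme < Kira < Tariq < Zane < Gia < Hana < Chen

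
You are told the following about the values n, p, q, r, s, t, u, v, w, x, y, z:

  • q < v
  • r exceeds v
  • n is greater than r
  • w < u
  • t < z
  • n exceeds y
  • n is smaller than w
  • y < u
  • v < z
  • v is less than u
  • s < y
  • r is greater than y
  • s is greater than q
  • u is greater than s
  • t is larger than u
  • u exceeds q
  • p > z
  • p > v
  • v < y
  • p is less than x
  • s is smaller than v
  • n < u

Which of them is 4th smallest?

The consecutive relations fix a unique order: q < s < v < y < r < n < w < u < t < z < p < x.
Counting 4 from the smallest end gives y.

y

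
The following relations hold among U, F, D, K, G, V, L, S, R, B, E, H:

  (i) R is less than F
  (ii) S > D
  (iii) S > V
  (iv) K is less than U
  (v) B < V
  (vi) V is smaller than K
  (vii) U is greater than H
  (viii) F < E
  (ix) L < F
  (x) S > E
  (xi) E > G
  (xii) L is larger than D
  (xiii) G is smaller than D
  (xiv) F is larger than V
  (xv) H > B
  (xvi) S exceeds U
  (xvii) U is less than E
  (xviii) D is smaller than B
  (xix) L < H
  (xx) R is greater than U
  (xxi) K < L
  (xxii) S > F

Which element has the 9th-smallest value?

The consecutive relations fix a unique order: G < D < B < V < K < L < H < U < R < F < E < S.
Counting 9 from the smallest end gives R.

R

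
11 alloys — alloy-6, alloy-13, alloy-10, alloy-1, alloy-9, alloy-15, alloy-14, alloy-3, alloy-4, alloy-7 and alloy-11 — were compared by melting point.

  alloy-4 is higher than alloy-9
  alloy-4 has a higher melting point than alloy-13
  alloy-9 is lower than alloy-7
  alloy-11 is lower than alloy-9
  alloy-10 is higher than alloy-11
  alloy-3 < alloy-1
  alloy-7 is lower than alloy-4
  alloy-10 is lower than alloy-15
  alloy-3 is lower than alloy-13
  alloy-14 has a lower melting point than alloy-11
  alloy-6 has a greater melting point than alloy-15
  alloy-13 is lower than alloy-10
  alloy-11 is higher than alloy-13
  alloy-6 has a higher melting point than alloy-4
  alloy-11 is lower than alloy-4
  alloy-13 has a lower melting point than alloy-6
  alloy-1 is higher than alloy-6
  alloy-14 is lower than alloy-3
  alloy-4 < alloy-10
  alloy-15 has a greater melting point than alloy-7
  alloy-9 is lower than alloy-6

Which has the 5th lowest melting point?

alloy-9

The consecutive relations fix a unique order: alloy-14 < alloy-3 < alloy-13 < alloy-11 < alloy-9 < alloy-7 < alloy-4 < alloy-10 < alloy-15 < alloy-6 < alloy-1.
Counting 5 from the smallest end gives alloy-9.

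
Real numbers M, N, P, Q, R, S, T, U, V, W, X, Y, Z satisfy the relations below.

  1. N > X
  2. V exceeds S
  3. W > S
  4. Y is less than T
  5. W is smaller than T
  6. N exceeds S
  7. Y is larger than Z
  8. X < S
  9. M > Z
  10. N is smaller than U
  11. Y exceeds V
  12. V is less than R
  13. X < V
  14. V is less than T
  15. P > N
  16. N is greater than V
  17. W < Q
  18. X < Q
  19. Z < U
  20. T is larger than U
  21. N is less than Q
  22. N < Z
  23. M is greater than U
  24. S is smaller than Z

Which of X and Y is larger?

Link the given pairs in sequence: X < S; S < V; V < N; N < Z; Z < Y.
Together: X < S < V < N < Z < Y.
So X < Y; Y is the larger of the two.

Y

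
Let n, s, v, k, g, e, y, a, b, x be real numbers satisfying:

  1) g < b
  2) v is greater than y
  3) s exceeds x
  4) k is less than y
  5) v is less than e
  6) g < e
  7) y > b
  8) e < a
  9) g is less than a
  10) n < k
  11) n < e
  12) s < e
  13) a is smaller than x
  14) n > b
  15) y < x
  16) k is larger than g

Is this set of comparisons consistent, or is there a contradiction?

inconsistent

Chaining the given relations yields e < a < x < s, so e < s. But one relation states s < e. These cannot both hold.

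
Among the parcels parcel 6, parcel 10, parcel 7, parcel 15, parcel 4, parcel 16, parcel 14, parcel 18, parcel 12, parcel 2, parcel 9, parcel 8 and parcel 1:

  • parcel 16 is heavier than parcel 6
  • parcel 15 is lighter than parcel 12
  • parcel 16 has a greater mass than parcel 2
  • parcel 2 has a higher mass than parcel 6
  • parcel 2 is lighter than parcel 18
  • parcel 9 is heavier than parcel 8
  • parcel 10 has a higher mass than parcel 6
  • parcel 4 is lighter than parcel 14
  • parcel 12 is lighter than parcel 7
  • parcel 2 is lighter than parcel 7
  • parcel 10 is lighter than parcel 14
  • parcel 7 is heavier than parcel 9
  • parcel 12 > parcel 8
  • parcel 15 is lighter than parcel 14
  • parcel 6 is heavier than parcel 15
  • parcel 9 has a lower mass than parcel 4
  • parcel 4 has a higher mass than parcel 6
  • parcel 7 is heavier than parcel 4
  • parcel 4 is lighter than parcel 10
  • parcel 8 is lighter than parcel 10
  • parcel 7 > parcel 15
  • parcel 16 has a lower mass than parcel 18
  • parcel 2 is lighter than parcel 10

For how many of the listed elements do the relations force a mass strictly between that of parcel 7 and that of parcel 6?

Chaining upward from parcel 6 reaches: parcel 4, parcel 2, parcel 10, parcel 14, parcel 16, parcel 18.
Chaining downward from parcel 7 reaches: parcel 15, parcel 8, parcel 9, parcel 4, parcel 2, parcel 12.
Strictly between parcel 6 and parcel 7 are those in both lists: parcel 4, parcel 2 — 2 elements.

2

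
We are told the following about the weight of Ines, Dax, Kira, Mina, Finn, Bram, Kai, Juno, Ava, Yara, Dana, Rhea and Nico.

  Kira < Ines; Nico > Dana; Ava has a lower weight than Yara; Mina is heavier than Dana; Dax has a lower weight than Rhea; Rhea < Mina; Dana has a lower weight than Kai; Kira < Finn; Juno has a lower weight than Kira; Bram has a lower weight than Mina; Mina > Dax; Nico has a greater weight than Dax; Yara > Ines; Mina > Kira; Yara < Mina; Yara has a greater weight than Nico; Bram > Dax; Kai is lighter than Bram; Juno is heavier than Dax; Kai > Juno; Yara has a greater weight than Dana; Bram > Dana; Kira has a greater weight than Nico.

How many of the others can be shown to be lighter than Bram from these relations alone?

4

Directly below Bram: Dax, Dana, Kai.
One step further: Juno (4 so far).
No other element is forced below Bram by the given relations, so the count is 4.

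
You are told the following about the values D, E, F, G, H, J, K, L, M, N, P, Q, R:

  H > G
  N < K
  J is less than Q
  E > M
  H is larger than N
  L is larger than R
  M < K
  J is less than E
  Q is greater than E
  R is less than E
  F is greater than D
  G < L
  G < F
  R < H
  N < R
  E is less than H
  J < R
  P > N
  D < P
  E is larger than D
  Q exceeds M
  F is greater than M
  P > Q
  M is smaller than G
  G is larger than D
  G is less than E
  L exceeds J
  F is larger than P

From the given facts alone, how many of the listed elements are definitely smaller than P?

8

The elements the relations force below P are N, M, J, R, D, G, E, Q — no chain reaches any other.
That is 8.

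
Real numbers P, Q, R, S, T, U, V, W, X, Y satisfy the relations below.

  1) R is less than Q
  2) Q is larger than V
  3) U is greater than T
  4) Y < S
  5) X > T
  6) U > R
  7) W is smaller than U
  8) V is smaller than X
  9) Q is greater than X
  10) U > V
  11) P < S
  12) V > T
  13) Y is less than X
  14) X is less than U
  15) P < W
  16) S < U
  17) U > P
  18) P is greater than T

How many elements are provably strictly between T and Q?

2

Chaining upward from T reaches: V, P, W, S, X, U.
Chaining downward from Q reaches: R, V, Y, X.
Strictly between T and Q are those in both lists: V, X — 2 elements.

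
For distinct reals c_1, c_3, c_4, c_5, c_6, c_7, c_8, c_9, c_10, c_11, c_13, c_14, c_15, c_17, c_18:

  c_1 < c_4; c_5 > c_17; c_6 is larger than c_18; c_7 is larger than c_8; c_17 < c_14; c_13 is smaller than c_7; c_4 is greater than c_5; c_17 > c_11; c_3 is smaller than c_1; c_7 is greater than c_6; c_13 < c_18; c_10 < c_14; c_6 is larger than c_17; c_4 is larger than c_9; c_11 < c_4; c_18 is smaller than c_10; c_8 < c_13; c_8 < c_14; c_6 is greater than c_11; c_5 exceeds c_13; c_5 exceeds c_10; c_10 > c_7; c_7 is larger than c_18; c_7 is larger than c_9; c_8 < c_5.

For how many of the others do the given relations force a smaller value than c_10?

The elements the relations force below c_10 are c_11, c_8, c_13, c_18, c_9, c_17, c_6, c_7 — no chain reaches any other.
That is 8.

8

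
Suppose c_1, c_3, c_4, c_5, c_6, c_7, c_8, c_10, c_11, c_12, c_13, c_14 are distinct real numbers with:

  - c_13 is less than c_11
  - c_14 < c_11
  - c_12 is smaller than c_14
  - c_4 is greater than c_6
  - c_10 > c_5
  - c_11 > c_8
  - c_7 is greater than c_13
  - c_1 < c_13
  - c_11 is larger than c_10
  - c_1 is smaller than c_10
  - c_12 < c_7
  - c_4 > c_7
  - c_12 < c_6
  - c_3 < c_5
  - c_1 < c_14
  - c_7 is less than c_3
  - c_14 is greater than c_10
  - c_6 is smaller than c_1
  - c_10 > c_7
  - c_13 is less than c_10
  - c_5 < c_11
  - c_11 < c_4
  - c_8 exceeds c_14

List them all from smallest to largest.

c_12 < c_6 < c_1 < c_13 < c_7 < c_3 < c_5 < c_10 < c_14 < c_8 < c_11 < c_4

The consecutive links are each given: c_12 < c_6; c_6 < c_1; c_1 < c_13; c_13 < c_7; c_7 < c_3; c_3 < c_5; c_5 < c_10; c_10 < c_14; c_14 < c_8; c_8 < c_11; c_11 < c_4.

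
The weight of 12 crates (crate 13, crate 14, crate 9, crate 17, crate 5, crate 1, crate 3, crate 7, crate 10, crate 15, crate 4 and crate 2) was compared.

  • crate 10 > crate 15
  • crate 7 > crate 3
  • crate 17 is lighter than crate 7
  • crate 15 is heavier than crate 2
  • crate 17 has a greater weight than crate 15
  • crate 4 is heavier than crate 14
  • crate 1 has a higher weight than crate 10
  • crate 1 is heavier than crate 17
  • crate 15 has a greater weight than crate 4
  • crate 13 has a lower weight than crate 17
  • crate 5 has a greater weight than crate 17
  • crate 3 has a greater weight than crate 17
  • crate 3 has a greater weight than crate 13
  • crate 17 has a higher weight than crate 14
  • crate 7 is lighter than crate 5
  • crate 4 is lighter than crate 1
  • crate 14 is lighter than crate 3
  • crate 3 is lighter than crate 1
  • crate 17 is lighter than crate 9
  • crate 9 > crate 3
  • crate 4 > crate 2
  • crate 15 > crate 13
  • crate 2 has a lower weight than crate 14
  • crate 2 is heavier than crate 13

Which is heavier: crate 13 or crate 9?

Following the relations from crate 13: crate 13 < crate 2 < crate 14 < crate 4 < crate 15 < crate 17 < crate 3 < crate 9.
So crate 13 < crate 9; crate 9 is the heavier of the two.

crate 9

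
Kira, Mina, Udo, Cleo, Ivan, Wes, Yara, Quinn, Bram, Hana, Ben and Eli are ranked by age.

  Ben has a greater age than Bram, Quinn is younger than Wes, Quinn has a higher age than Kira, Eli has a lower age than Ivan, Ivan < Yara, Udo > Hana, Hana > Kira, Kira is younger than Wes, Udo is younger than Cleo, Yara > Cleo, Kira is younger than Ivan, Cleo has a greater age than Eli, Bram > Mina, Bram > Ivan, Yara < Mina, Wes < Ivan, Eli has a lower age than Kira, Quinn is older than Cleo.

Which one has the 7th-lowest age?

Wes

The consecutive relations fix a unique order: Eli < Kira < Hana < Udo < Cleo < Quinn < Wes < Ivan < Yara < Mina < Bram < Ben.
The 7th smallest is Wes.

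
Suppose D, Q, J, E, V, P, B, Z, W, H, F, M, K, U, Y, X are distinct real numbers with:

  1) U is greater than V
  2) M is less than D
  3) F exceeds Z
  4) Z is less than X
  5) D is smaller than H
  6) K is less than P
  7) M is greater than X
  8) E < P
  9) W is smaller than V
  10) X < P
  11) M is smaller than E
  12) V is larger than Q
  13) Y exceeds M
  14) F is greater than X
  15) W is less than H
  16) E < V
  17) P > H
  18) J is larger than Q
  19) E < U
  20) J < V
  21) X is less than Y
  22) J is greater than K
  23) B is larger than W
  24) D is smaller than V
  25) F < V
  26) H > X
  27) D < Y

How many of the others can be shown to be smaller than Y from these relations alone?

From Y the given relations immediately reach X, M, D.
From those, Z — 4 in total.
No other element is forced below Y by the given relations, so the count is 4.

4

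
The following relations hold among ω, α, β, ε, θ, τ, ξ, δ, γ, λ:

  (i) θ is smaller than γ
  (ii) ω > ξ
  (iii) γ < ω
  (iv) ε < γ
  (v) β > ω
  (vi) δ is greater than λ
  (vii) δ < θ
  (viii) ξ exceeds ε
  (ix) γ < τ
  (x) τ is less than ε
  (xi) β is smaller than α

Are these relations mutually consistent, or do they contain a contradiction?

Chaining the given relations yields γ < τ < ε, so γ < ε. But one relation states ε < γ. These cannot both hold.

inconsistent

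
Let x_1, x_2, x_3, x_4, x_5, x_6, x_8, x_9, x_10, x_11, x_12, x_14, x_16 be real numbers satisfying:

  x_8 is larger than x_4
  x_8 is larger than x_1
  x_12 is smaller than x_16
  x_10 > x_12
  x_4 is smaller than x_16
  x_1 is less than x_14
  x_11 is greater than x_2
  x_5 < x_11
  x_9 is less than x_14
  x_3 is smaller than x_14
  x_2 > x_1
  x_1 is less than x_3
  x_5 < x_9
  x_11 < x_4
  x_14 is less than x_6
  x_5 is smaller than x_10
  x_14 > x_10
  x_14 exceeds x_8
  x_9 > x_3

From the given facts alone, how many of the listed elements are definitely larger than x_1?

9

Directly above x_1: x_2, x_3, x_8, x_14.
One step further: x_11, x_9, x_6 (7 so far).
One step further: x_4 (8 so far).
One step further: x_16 (9 so far).
No other element is forced above x_1 by the given relations, so the count is 9.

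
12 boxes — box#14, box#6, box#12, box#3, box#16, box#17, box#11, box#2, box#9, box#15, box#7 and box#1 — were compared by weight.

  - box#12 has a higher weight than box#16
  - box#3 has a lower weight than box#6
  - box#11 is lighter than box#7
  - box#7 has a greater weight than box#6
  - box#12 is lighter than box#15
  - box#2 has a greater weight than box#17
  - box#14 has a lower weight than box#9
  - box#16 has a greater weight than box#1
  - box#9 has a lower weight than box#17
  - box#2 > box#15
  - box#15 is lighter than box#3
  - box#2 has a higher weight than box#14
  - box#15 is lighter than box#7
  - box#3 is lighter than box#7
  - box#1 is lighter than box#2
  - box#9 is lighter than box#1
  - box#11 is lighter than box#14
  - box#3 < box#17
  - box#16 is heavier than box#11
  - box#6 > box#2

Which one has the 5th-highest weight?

box#3

Piecing the relations together gives one ordering: box#11 < box#14 < box#9 < box#1 < box#16 < box#12 < box#15 < box#3 < box#17 < box#2 < box#6 < box#7.
The 5th largest is box#3.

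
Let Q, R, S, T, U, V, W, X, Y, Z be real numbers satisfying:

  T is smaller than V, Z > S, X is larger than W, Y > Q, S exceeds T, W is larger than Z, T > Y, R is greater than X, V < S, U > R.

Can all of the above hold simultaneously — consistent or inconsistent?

consistent

The single ordering Q < Y < T < V < S < Z < W < X < R < U satisfies every listed relation, so no contradiction arises.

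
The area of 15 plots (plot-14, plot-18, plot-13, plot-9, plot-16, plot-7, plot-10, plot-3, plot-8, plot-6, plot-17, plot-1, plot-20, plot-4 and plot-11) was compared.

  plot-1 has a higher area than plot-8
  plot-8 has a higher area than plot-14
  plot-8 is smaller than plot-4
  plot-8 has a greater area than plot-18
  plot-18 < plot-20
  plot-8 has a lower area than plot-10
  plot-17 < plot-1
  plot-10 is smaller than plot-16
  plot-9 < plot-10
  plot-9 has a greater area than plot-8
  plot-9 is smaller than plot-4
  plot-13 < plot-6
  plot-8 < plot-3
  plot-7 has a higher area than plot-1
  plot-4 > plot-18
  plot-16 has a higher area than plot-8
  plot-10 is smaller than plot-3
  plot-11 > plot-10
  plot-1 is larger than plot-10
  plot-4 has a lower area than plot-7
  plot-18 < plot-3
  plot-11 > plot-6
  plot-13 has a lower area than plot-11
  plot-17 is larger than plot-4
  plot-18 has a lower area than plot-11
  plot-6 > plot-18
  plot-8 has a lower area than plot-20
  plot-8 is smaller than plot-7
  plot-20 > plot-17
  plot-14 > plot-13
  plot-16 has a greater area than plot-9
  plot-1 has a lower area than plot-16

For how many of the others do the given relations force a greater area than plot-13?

Directly above plot-13: plot-14, plot-6, plot-11.
One step further: plot-8 (4 so far).
One step further: plot-9, plot-10, plot-4, plot-20, plot-1, plot-3, plot-16, plot-7 (12 so far).
One step further: plot-17 (13 so far).
No other element is forced above plot-13 by the given relations, so the count is 13.

13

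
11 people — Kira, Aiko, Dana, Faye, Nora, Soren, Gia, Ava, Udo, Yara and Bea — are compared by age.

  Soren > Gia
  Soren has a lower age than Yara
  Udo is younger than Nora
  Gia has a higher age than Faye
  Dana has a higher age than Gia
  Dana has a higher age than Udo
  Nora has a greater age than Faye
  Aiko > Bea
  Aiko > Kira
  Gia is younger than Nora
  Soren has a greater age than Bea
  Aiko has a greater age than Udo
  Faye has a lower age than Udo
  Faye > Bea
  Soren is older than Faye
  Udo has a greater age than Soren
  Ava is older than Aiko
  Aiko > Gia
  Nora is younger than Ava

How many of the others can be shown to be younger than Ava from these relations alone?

8

From Ava the given relations immediately reach Nora, Aiko.
From those, Bea, Faye, Gia, Udo, Kira — 7 in total.
From those, Soren — 8 in total.
No other element is forced below Ava by the given relations, so the count is 8.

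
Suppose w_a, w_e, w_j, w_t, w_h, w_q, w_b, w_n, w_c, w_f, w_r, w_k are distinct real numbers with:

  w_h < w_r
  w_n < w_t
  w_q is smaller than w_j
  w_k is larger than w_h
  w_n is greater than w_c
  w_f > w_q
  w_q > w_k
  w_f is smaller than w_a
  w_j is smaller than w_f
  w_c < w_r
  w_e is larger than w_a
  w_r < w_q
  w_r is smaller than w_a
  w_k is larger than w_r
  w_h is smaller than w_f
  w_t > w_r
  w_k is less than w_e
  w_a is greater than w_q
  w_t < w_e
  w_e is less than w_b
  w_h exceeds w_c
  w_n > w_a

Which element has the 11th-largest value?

Chaining the given pairs: w_c < w_h < w_r < w_k < w_q < w_j < w_f < w_a < w_n < w_t < w_e < w_b.
The 11th largest is w_h.

w_h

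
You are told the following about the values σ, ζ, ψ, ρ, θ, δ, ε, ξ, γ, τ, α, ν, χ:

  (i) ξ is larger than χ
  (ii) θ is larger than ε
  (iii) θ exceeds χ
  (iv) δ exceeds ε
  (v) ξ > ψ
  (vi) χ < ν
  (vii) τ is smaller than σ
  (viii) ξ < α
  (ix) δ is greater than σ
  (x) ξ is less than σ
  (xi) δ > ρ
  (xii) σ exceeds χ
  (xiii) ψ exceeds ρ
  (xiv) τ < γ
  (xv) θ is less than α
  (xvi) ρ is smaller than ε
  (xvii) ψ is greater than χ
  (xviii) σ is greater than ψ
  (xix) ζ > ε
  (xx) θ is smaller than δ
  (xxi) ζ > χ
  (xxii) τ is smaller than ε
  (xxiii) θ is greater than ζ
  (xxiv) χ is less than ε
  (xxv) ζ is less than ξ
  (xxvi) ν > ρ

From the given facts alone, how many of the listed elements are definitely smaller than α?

Directly below α: ξ, θ.
One step further: χ, ε, ζ, ψ (6 so far).
One step further: τ, ρ (8 so far).
No other element is forced below α by the given relations, so the count is 8.

8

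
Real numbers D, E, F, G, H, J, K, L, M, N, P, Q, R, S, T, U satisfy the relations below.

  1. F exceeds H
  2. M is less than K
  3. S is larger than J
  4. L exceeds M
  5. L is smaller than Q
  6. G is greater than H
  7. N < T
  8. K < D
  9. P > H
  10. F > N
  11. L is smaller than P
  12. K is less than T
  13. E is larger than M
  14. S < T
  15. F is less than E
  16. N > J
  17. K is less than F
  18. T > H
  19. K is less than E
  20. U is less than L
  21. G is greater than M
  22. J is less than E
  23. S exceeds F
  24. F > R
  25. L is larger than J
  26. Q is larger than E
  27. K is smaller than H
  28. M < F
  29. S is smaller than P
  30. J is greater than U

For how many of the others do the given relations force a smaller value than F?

From F the given relations immediately reach R, M, K, H, N.
From those, J — 6 in total.
From those, U — 7 in total.
No other element is forced below F by the given relations, so the count is 7.

7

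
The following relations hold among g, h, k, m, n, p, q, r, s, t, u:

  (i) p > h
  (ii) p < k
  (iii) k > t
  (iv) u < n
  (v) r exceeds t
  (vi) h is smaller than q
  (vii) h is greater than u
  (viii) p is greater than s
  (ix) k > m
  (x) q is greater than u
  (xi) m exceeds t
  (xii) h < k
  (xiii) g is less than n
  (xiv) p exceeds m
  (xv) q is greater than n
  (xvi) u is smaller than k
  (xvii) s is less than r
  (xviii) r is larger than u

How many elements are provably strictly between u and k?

The relations place u below k. An element lies strictly between them when it is forced above u and also forced below k.
Above u: {n, h, r, q, p}. Below k: {t, s, m, h, p}.
Intersection: {h, p} — 2.

2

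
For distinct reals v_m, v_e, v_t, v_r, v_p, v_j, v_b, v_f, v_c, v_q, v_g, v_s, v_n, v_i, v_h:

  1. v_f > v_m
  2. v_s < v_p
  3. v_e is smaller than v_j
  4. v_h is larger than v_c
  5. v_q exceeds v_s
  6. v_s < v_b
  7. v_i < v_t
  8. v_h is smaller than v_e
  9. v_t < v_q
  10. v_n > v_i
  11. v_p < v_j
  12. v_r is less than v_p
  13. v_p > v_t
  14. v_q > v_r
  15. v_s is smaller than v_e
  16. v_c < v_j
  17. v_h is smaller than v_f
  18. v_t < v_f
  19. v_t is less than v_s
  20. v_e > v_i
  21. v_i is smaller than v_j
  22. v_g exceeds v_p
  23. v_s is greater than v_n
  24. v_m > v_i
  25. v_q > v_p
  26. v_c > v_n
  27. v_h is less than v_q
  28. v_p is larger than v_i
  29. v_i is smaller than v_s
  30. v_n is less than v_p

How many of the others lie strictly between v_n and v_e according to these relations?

3

The relations place v_n below v_e. An element lies strictly between them when it is forced above v_n and also forced below v_e.
Above v_n: {v_c, v_h, v_s, v_b, v_p, v_f, v_g, v_j, v_q}. Below v_e: {v_i, v_t, v_c, v_h, v_s}.
Intersection: {v_c, v_h, v_s} — 3.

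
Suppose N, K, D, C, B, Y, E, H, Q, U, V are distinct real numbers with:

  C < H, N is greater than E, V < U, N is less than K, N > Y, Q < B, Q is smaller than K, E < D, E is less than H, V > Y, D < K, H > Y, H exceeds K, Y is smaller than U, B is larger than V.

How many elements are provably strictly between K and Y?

The relations place Y below K. An element lies strictly between them when it is forced above Y and also forced below K.
Above Y: {N, V, U, B, H}. Below K: {Q, E, D, N}.
Intersection: {N} — 1.

1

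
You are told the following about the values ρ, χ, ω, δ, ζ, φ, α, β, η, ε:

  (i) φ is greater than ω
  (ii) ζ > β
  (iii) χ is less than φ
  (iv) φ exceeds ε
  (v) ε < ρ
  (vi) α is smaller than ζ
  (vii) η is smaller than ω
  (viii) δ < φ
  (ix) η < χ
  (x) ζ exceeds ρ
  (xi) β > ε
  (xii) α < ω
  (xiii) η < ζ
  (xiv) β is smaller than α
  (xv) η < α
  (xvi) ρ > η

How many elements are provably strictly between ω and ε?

The relations place ε below ω. An element lies strictly between them when it is forced above ε and also forced below ω.
Above ε: {ρ, β, α, ζ, φ}. Below ω: {η, β, α}.
Intersection: {β, α} — 2.

2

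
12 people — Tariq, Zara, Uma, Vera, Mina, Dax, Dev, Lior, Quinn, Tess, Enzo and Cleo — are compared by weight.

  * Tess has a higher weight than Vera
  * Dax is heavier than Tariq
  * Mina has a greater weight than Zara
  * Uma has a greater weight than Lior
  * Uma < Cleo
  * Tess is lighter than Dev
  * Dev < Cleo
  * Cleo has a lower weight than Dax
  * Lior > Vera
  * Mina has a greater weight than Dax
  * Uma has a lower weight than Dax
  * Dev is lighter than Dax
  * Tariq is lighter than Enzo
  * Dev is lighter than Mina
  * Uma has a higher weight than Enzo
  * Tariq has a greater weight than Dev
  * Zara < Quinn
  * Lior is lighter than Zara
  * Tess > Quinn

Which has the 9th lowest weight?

Chaining the given pairs: Vera < Lior < Zara < Quinn < Tess < Dev < Tariq < Enzo < Uma < Cleo < Dax < Mina.
The 9th smallest is Uma.

Uma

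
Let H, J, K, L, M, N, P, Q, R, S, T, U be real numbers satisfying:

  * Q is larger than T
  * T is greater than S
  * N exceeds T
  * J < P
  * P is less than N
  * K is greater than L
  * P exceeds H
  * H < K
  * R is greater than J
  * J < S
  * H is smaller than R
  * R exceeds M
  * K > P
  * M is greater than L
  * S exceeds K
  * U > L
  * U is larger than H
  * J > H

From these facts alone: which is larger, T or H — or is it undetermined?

T

H < J and J < P give H < P.
With P < K: H < J < P < K.
Then K < S extends the chain to S.
Then S < T extends the chain to T.
So T is larger.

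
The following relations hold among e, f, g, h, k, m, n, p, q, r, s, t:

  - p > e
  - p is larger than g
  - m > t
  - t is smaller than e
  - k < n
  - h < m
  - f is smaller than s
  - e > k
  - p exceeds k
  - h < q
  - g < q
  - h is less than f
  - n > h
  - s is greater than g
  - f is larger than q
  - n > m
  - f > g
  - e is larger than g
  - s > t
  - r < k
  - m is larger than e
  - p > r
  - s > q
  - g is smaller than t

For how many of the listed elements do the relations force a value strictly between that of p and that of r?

Chaining upward from r reaches: k, e, m, n.
Chaining downward from p reaches: g, k, t, e.
Strictly between r and p are those in both lists: k, e — 2 elements.

2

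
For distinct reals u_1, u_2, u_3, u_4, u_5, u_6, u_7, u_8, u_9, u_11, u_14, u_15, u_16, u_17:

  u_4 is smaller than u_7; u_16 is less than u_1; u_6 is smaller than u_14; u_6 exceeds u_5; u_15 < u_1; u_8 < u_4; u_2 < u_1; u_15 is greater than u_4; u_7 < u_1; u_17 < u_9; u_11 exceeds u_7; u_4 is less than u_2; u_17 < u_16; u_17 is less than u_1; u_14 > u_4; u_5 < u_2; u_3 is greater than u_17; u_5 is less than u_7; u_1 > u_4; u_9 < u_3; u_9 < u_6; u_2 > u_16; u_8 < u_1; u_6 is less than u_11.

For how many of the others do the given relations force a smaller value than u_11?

7

Directly below u_11: u_7, u_6.
One step further: u_5, u_4, u_9 (5 so far).
One step further: u_17, u_8 (7 so far).
Nothing else is reachable below u_11; 7 in all.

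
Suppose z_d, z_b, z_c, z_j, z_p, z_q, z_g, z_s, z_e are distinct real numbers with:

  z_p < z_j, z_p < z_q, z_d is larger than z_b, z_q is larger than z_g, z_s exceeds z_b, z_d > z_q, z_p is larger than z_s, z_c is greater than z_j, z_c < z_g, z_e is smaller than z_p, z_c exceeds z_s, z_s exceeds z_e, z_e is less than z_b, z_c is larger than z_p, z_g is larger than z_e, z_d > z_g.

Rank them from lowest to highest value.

z_e < z_b < z_s < z_p < z_j < z_c < z_g < z_q < z_d

Nothing is placed below z_e, so it is least; from there z_e < z_b; z_b < z_s; z_s < z_p; z_p < z_j; z_j < z_c; z_c < z_g; z_g < z_q; z_q < z_d, each given directly.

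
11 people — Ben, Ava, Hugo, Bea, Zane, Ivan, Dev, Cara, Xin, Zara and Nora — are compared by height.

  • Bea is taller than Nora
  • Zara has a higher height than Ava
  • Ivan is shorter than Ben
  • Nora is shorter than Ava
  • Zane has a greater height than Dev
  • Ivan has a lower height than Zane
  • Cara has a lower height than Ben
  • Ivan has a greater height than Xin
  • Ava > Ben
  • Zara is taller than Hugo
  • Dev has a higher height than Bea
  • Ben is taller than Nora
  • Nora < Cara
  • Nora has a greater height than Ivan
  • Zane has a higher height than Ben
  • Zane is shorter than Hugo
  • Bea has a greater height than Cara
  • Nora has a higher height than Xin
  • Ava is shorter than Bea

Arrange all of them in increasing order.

Xin < Ivan < Nora < Cara < Ben < Ava < Bea < Dev < Zane < Hugo < Zara

Nothing is placed below Xin, so it is least; from there Xin < Ivan; Ivan < Nora; Nora < Cara; Cara < Ben; Ben < Ava; Ava < Bea; Bea < Dev; Dev < Zane; Zane < Hugo; Hugo < Zara, each given directly.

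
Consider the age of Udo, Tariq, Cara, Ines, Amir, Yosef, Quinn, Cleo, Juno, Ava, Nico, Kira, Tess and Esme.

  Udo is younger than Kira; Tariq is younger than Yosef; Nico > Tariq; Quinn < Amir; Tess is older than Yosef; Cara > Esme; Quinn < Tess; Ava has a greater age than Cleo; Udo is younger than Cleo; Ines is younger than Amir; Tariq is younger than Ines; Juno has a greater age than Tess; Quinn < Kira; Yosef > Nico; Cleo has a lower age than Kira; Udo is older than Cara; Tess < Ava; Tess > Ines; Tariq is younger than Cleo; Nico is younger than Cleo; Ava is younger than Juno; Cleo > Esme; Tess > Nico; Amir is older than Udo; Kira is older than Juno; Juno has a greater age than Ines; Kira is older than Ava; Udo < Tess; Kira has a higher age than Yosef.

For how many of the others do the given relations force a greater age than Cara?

Directly above Cara: Udo.
One step further: Cleo, Amir, Tess, Kira (5 so far).
One step further: Ava, Juno (7 so far).
Nothing else is reachable above Cara; 7 in all.

7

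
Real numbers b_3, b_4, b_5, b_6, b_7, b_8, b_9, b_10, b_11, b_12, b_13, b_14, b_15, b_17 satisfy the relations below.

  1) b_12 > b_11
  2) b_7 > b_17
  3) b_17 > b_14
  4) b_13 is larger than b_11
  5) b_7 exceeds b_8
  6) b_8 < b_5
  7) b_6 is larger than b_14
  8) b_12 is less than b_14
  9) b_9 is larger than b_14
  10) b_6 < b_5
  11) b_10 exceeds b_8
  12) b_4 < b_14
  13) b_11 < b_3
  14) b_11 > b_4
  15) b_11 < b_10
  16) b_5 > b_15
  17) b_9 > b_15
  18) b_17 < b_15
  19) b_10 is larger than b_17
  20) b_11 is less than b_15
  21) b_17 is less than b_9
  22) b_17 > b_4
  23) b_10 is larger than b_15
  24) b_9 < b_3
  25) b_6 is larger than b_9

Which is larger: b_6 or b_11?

Chaining the given relations: b_11 < b_12 < b_14 < b_17 < b_15 < b_9 < b_6.
So b_11 < b_6; b_6 is the larger of the two.

b_6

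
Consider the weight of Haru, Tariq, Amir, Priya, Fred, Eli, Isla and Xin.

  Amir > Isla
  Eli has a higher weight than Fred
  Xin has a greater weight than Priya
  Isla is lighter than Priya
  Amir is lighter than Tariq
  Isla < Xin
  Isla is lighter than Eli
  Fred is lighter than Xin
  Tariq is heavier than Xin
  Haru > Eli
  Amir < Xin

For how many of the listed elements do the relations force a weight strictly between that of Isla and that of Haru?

The relations place Isla below Haru. An element lies strictly between them when it is forced above Isla and also forced below Haru.
Above Isla: {Eli, Priya, Amir, Xin, Tariq}. Below Haru: {Fred, Eli}.
Intersection: {Eli} — 1.

1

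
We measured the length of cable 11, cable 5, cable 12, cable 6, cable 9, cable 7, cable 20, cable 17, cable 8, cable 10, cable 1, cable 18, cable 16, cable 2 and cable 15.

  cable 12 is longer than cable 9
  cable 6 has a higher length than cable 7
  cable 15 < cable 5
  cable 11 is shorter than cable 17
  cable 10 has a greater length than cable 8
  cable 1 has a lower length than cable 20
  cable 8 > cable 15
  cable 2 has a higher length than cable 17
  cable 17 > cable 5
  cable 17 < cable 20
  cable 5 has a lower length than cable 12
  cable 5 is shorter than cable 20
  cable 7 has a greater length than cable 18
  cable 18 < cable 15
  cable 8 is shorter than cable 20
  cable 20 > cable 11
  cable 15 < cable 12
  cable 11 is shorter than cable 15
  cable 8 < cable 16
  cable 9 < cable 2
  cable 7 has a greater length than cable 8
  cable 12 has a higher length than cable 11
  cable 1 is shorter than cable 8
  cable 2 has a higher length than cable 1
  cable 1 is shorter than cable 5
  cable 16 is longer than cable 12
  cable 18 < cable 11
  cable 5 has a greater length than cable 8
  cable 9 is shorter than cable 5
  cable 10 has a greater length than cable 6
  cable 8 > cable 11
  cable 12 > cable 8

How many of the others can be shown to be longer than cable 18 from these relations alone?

12

Directly above cable 18: cable 11, cable 15, cable 7.
One step further: cable 8, cable 5, cable 6, cable 17, cable 20, cable 12 (9 so far).
One step further: cable 10, cable 2, cable 16 (12 so far).
Nothing else is reachable above cable 18; 12 in all.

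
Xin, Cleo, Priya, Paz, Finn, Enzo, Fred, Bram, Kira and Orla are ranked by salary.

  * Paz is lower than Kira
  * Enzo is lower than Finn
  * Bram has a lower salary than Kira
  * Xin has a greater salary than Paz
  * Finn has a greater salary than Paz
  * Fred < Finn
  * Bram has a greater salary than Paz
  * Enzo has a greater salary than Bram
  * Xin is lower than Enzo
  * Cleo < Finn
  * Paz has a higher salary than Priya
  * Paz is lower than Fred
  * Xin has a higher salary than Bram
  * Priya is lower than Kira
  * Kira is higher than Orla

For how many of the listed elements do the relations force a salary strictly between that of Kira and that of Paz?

1

Chaining upward from Paz reaches: Bram, Xin, Fred, Enzo, Finn.
Chaining downward from Kira reaches: Priya, Orla, Bram.
Strictly between Paz and Kira are those in both lists: Bram — 1 element.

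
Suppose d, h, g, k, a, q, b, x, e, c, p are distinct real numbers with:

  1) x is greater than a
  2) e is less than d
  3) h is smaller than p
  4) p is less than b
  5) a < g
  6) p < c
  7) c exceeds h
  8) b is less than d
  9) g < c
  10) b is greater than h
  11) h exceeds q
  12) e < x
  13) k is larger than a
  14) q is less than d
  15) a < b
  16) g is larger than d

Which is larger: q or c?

Following the relations from q: q < h < p < b < d < g < c.
So q < c; c is the larger of the two.

c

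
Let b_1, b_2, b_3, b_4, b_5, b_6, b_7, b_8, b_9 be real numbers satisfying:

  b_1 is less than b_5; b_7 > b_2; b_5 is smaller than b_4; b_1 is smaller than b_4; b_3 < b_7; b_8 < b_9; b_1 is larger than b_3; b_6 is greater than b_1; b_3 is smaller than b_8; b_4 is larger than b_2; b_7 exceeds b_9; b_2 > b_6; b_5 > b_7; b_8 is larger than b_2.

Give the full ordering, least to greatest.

Each adjacent pair is fixed by a given relation: b_3 < b_1; b_1 < b_6; b_6 < b_2; b_2 < b_8; b_8 < b_9; b_9 < b_7; b_7 < b_5; b_5 < b_4. Chaining them end to end gives the full order.

b_3 < b_1 < b_6 < b_2 < b_8 < b_9 < b_7 < b_5 < b_4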